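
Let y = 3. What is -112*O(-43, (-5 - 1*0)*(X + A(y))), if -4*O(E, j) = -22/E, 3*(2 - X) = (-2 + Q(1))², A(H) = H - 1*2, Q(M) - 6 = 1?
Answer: 616/43 ≈ 14.326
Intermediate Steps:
Q(M) = 7 (Q(M) = 6 + 1 = 7)
A(H) = -2 + H (A(H) = H - 2 = -2 + H)
X = -19/3 (X = 2 - (-2 + 7)²/3 = 2 - ⅓*5² = 2 - ⅓*25 = 2 - 25/3 = -19/3 ≈ -6.3333)
O(E, j) = 11/(2*E) (O(E, j) = -(-11)/(2*E) = 11/(2*E))
-112*O(-43, (-5 - 1*0)*(X + A(y))) = -616/(-43) = -616*(-1)/43 = -112*(-11/86) = 616/43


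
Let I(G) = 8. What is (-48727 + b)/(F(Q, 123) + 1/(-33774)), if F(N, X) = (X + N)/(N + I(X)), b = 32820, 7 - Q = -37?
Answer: -82652772/16687 ≈ -4953.1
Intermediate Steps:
Q = 44 (Q = 7 - 1*(-37) = 7 + 37 = 44)
F(N, X) = (N + X)/(8 + N) (F(N, X) = (X + N)/(N + 8) = (N + X)/(8 + N))
(-48727 + b)/(F(Q, 123) + 1/(-33774)) = (-48727 + 32820)/((44 + 123)/(8 + 44) + 1/(-33774)) = -15907/(167/52 - 1/33774) = -15907/16687/5196 = -15907*5196/16687 = -82652772/16687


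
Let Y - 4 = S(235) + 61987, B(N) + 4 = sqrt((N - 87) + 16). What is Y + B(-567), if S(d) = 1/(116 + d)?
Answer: 21757438/351 + I*sqrt(638) ≈ 61987.0 + 25.259*I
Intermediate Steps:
B(N) = -4 + sqrt(-71 + N) (B(N) = -4 + sqrt((N - 87) + 16) = -4 + sqrt((-87 + N) + 16) = -4 + sqrt(-71 + N))
Y = 21758842/351 (Y = 4 + (1/(116 + 235) + 61987) = 4 + (1/351 + 61987) = 4 + 21757438/351 = 21758842/351 ≈ 61991.)
Y + B(-567) = 21758842/351 + (-4 + sqrt(-71 - 567)) = 21758842/351 + (-4 + sqrt(-638)) = 21758842/351 + (-4 + I*sqrt(638)) = 21757438/351 + I*sqrt(638)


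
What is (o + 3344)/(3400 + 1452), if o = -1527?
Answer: 1817/4852 ≈ 0.37448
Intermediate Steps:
(o + 3344)/(3400 + 1452) = (-1527 + 3344)/(3400 + 1452) = 1817/4852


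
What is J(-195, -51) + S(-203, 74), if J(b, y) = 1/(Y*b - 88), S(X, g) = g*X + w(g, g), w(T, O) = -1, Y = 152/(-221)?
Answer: -11778015/784 ≈ -15023.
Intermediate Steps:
Y = -152/221 (Y = 152*(-1/221) = -152/221 ≈ -0.68778)
S(X, g) = -1 + X*g (S(X, g) = g*X - 1 = X*g - 1 = -1 + X*g)
J(b, y) = 1/(-88 - 152*b/221) (J(b, y) = 1/(-152*b/221 - 88) = 1/(-88 - 152*b/221))
J(-195, -51) + S(-203, 74) = -221/(19448 + 152*(-195)) + (-1 - 203*74) = -221/(19448 - 29640) + (-1 - 15022) = -221/(-10192) - 15023 = -221*(-1/10192) - 15023 = 17/784 - 15023 = -11778015/784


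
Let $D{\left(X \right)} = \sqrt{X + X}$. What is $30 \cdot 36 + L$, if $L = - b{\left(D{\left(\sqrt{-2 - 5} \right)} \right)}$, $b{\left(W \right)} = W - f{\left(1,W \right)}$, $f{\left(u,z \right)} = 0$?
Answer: $1080 - \sqrt[4]{7} \left(1 + i\right) \approx 1078.4 - 1.6266 i$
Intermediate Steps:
$D{\left(X \right)} = \sqrt{2} \sqrt{X}$ ($D{\left(X \right)} = \sqrt{2 X} = \sqrt{2} \sqrt{X}$)
$b{\left(W \right)} = W$ ($b{\left(W \right)} = W - 0 = W + 0 = W$)
$L = - \sqrt{2} \sqrt[4]{7} \sqrt{i}$ ($L = - \sqrt{2} \sqrt{\sqrt{-2 - 5}} = - \sqrt{2} \sqrt{\sqrt{-7}} = - \sqrt{2} \sqrt{i \sqrt{7}} = - \sqrt{2} \sqrt[4]{7} \sqrt{i} \approx -1.6266 - 1.6266 i$)
$30 \cdot 36 + L = 30 \cdot 36 - \sqrt[4]{7} \left(1 + i\right) = 1080 - \sqrt[4]{7} \left(1 + i\right)$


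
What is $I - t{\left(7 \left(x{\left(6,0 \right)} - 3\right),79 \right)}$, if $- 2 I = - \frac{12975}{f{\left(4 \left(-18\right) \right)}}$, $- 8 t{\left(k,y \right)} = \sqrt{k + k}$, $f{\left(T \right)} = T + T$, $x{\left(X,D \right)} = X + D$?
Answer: $- \frac{4325}{96} + \frac{\sqrt{42}}{8} \approx -44.242$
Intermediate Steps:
$x{\left(X,D \right)} = D + X$
$f{\left(T \right)} = 2 T$
$t{\left(k,y \right)} = - \frac{\sqrt{2} \sqrt{k}}{8}$ ($t{\left(k,y \right)} = - \frac{\sqrt{k + k}}{8} = - \frac{\sqrt{2 k}}{8} = - \frac{\sqrt{2} \sqrt{k}}{8}$)
$I = - \frac{4325}{96}$ ($I = - \frac{\left(-12975\right) \frac{1}{2 \cdot 4 \left(-18\right)}}{2} = - \frac{\left(-12975\right) \frac{1}{2 \left(-72\right)}}{2} = - \frac{\left(-12975\right) \frac{1}{-144}}{2} = - \frac{\left(-12975\right) \left(- \frac{1}{144}\right)}{2} = \left(- \frac{1}{2}\right) \frac{4325}{48} = - \frac{4325}{96} \approx -45.052$)
$I - t{\left(7 \left(x{\left(6,0 \right)} - 3\right),79 \right)} = - \frac{4325}{96} - - \frac{\sqrt{2} \sqrt{7 \left(\left(0 + 6\right) - 3\right)}}{8} = - \frac{4325}{96} - - \frac{\sqrt{2} \sqrt{7 \left(6 - 3\right)}}{8} = - \frac{4325}{96} - - \frac{\sqrt{2} \sqrt{7 \cdot 3}}{8} = - \frac{4325}{96} - - \frac{\sqrt{2} \sqrt{21}}{8} = - \frac{4325}{96} - - \frac{\sqrt{42}}{8} = - \frac{4325}{96} + \frac{\sqrt{42}}{8}$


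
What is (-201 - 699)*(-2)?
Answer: 1800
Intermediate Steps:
(-201 - 699)*(-2) = -900*(-2) = 1800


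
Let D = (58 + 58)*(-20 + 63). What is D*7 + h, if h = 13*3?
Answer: 34955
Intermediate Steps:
D = 4988 (D = 116*43 = 4988)
h = 39
D*7 + h = 4988*7 + 39 = 34916 + 39 = 34955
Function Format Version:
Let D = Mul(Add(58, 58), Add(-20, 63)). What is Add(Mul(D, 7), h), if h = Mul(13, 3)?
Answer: 34955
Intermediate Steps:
D = 4988 (D = Mul(116, 43) = 4988)
h = 39
Add(Mul(D, 7), h) = Add(Mul(4988, 7), 39) = Add(34916, 39) = 34955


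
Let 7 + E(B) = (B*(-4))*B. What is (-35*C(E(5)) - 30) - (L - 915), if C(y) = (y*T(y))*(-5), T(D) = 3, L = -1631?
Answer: -53659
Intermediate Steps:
E(B) = -7 - 4*B² (E(B) = -7 + (B*(-4))*B = -7 + (-4*B)*B = -7 - 4*B²)
C(y) = -15*y (C(y) = (y*3)*(-5) = (3*y)*(-5) = -15*y)
(-35*C(E(5)) - 30) - (L - 915) = (-(-525)*(-7 - 4*5²) - 30) - (-1631 - 915) = (-(-525)*(-7 - 4*25) - 30) - 1*(-2546) = (-(-525)*(-7 - 100) - 30) + 2546 = (-(-525)*(-107) - 30) + 2546 = (-35*1605 - 30) + 2546 = (-56175 - 30) + 2546 = -56205 + 2546 = -53659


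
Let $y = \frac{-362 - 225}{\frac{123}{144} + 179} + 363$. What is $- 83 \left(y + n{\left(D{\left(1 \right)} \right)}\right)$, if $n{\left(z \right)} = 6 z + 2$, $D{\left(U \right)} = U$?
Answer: $- \frac{263497361}{8633} \approx -30522.0$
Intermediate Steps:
$y = \frac{3105603}{8633}$ ($y = - \frac{587}{123 \cdot \frac{1}{144} + 179} + 363 = - \frac{587}{\frac{41}{48} + 179} + 363 = - \frac{587}{\frac{8633}{48}} + 363 = \left(-587\right) \frac{48}{8633} + 363 = - \frac{28176}{8633} + 363 = \frac{3105603}{8633} \approx 359.74$)
$n{\left(z \right)} = 2 + 6 z$
$- 83 \left(y + n{\left(D{\left(1 \right)} \right)}\right) = - 83 \left(\frac{3105603}{8633} + \left(2 + 6 \cdot 1\right)\right) = - 83 \left(\frac{3105603}{8633} + \left(2 + 6\right)\right) = - 83 \left(\frac{3105603}{8633} + 8\right) = \left(-83\right) \frac{3174667}{8633} = - \frac{263497361}{8633}$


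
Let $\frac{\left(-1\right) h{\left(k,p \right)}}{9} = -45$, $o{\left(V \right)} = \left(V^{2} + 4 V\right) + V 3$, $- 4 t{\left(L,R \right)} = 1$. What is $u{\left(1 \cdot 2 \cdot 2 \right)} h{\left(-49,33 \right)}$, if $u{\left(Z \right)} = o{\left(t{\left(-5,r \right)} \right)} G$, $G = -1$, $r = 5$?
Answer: $\frac{10935}{16} \approx 683.44$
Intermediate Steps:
$t{\left(L,R \right)} = - \frac{1}{4}$ ($t{\left(L,R \right)} = \left(- \frac{1}{4}\right) 1 = - \frac{1}{4}$)
$o{\left(V \right)} = V^{2} + 7 V$ ($o{\left(V \right)} = \left(V^{2} + 4 V\right) + 3 V = V^{2} + 7 V$)
$u{\left(Z \right)} = \frac{27}{16}$ ($u{\left(Z \right)} = - \frac{7 - \frac{1}{4}}{4} \left(-1\right) = \left(- \frac{1}{4}\right) \frac{27}{4} \left(-1\right) = \left(- \frac{27}{16}\right) \left(-1\right) = \frac{27}{16}$)
$h{\left(k,p \right)} = 405$ ($h{\left(k,p \right)} = \left(-9\right) \left(-45\right) = 405$)
$u{\left(1 \cdot 2 \cdot 2 \right)} h{\left(-49,33 \right)} = \frac{27}{16} \cdot 405 = \frac{10935}{16}$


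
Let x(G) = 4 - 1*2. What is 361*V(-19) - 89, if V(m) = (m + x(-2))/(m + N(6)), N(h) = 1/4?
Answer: 17873/75 ≈ 238.31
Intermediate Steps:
x(G) = 2 (x(G) = 4 - 2 = 2)
N(h) = ¼
V(m) = (2 + m)/(¼ + m) (V(m) = (m + 2)/(m + ¼) = (2 + m)/(¼ + m))
361*V(-19) - 89 = 361*(4*(2 - 19)/(1 + 4*(-19))) - 89 = 361*(4*(-17)/(1 - 76)) - 89 = 361*(4*(-17)/(-75)) - 89 = 361*(4*(-1/75)*(-17)) - 89 = 361*(68/75) - 89 = 24548/75 - 89 = 17873/75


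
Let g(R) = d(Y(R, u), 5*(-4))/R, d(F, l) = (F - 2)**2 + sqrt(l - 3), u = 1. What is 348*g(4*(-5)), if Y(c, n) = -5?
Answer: -4263/5 - 87*I*sqrt(23)/5 ≈ -852.6 - 83.448*I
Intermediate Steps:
d(F, l) = sqrt(-3 + l) + (-2 + F)**2 (d(F, l) = (-2 + F)**2 + sqrt(-3 + l) = sqrt(-3 + l) + (-2 + F)**2)
g(R) = (49 + I*sqrt(23))/R (g(R) = (sqrt(-3 + 5*(-4)) + (-2 - 5)**2)/R = (sqrt(-3 - 20) + (-7)**2)/R = (sqrt(-23) + 49)/R = (I*sqrt(23) + 49)/R = (49 + I*sqrt(23))/R)
348*g(4*(-5)) = 348*((49 + I*sqrt(23))/((4*(-5)))) = 348*((49 + I*sqrt(23))/(-20)) = 348*(-(49 + I*sqrt(23))/20) = 348*(-49/20 - I*sqrt(23)/20) = -4263/5 - 87*I*sqrt(23)/5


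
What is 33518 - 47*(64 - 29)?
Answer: 31873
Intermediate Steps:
33518 - 47*(64 - 29) = 33518 - 47*35 = 33518 - 1*1645 = 33518 - 1645 = 31873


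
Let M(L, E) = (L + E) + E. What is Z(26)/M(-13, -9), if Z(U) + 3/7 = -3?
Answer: 24/217 ≈ 0.11060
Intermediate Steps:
Z(U) = -24/7 (Z(U) = -3/7 - 3 = -24/7)
M(L, E) = L + 2*E (M(L, E) = (E + L) + E = L + 2*E)
Z(26)/M(-13, -9) = -24/(7*(-13 + 2*(-9))) = -24/(7*(-13 - 18)) = -24/7/(-31) = -24/7*(-1/31) = 24/217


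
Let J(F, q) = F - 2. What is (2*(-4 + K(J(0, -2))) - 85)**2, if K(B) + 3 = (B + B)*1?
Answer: 11449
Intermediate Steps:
J(F, q) = -2 + F
K(B) = -3 + 2*B (K(B) = -3 + (B + B)*1 = -3 + (2*B)*1 = -3 + 2*B)
(2*(-4 + K(J(0, -2))) - 85)**2 = (2*(-4 + (-3 + 2*(-2 + 0))) - 85)**2 = (2*(-4 + (-3 + 2*(-2))) - 85)**2 = (2*(-4 + (-3 - 4)) - 85)**2 = (2*(-4 - 7) - 85)**2 = (2*(-11) - 85)**2 = (-22 - 85)**2 = (-107)**2 = 11449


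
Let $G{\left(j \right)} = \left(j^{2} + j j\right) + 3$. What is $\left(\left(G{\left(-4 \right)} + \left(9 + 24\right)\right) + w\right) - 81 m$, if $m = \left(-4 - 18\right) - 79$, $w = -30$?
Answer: $8219$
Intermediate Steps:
$G{\left(j \right)} = 3 + 2 j^{2}$ ($G{\left(j \right)} = \left(j^{2} + j^{2}\right) + 3 = 2 j^{2} + 3 = 3 + 2 j^{2}$)
$m = -101$ ($m = \left(-4 - 18\right) - 79 = -22 - 79 = -101$)
$\left(\left(G{\left(-4 \right)} + \left(9 + 24\right)\right) + w\right) - 81 m = \left(\left(\left(3 + 2 \left(-4\right)^{2}\right) + \left(9 + 24\right)\right) - 30\right) - -8181 = \left(\left(\left(3 + 2 \cdot 16\right) + 33\right) - 30\right) + 8181 = \left(\left(\left(3 + 32\right) + 33\right) - 30\right) + 8181 = \left(\left(35 + 33\right) - 30\right) + 8181 = \left(68 - 30\right) + 8181 = 38 + 8181 = 8219$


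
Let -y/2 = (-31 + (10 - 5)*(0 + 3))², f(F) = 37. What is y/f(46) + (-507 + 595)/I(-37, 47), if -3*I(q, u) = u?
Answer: -33832/1739 ≈ -19.455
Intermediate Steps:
y = -512 (y = -2*(-31 + (10 - 5)*(0 + 3))² = -2*(-31 + 5*3)² = -2*(-31 + 15)² = -2*(-16)² = -2*256 = -512)
I(q, u) = -u/3
y/f(46) + (-507 + 595)/I(-37, 47) = -512/37 + (-507 + 595)/((-⅓*47)) = -512*1/37 + 88/(-47/3) = -512/37 + 88*(-3/47) = -512/37 - 264/47 = -33832/1739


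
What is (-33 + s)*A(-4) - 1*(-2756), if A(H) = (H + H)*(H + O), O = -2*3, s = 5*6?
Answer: 2516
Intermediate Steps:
s = 30
O = -6
A(H) = 2*H*(-6 + H) (A(H) = (H + H)*(H - 6) = (2*H)*(-6 + H) = 2*H*(-6 + H))
(-33 + s)*A(-4) - 1*(-2756) = (-33 + 30)*(2*(-4)*(-6 - 4)) - 1*(-2756) = -6*(-4)*(-10) + 2756 = -3*80 + 2756 = -240 + 2756 = 2516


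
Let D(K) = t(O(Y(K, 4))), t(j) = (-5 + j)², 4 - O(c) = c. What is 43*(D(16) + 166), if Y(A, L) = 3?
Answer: 7826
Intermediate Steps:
O(c) = 4 - c
D(K) = 16 (D(K) = (-5 + (4 - 1*3))² = (-5 + (4 - 3))² = (-5 + 1)² = (-4)² = 16)
43*(D(16) + 166) = 43*(16 + 166) = 43*182 = 7826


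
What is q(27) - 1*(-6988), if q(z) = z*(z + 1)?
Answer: 7744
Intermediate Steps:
q(z) = z*(1 + z)
q(27) - 1*(-6988) = 27*(1 + 27) - 1*(-6988) = 27*28 + 6988 = 756 + 6988 = 7744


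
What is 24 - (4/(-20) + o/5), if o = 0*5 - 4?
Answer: 25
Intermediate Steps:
o = -4 (o = 0 - 4 = -4)
24 - (4/(-20) + o/5) = 24 - (4/(-20) - 4/5) = 24 - (4*(-1/20) - 4*⅕) = 24 - (-⅕ - ⅘) = 24 - 1*(-1) = 24 + 1 = 25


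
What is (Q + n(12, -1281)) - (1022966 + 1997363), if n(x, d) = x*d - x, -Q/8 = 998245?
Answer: -11021673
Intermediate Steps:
Q = -7985960 (Q = -8*998245 = -7985960)
n(x, d) = -x + d*x (n(x, d) = d*x - x = -x + d*x)
(Q + n(12, -1281)) - (1022966 + 1997363) = (-7985960 + 12*(-1 - 1281)) - (1022966 + 1997363) = (-7985960 + 12*(-1282)) - 1*3020329 = (-7985960 - 15384) - 3020329 = -8001344 - 3020329 = -11021673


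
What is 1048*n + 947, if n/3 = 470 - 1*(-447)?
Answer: 2883995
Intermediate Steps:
n = 2751 (n = 3*(470 - 1*(-447)) = 3*(470 + 447) = 3*917 = 2751)
1048*n + 947 = 1048*2751 + 947 = 2883048 + 947 = 2883995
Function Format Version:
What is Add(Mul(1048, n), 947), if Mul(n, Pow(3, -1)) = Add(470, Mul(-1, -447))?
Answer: 2883995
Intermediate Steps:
n = 2751 (n = Mul(3, Add(470, Mul(-1, -447))) = Mul(3, Add(470, 447)) = Mul(3, 917) = 2751)
Add(Mul(1048, n), 947) = Add(Mul(1048, 2751), 947) = Add(2883048, 947) = 2883995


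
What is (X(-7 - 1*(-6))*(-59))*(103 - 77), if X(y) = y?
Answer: 1534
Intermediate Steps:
(X(-7 - 1*(-6))*(-59))*(103 - 77) = ((-7 - 1*(-6))*(-59))*(103 - 77) = ((-7 + 6)*(-59))*26 = -1*(-59)*26 = 59*26 = 1534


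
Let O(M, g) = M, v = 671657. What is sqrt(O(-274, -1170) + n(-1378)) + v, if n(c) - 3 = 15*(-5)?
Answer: 671657 + I*sqrt(346) ≈ 6.7166e+5 + 18.601*I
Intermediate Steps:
n(c) = -72 (n(c) = 3 + 15*(-5) = 3 - 75 = -72)
sqrt(O(-274, -1170) + n(-1378)) + v = sqrt(-274 - 72) + 671657 = sqrt(-346) + 671657 = I*sqrt(346) + 671657 = 671657 + I*sqrt(346)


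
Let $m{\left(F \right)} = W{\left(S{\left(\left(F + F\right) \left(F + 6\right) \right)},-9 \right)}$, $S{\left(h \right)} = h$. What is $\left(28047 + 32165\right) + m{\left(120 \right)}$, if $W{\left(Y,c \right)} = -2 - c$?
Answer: $60219$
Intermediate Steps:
$m{\left(F \right)} = 7$ ($m{\left(F \right)} = -2 - -9 = -2 + 9 = 7$)
$\left(28047 + 32165\right) + m{\left(120 \right)} = \left(28047 + 32165\right) + 7 = 60212 + 7 = 60219$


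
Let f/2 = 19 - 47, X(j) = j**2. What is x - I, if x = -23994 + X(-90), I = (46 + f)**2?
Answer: -15994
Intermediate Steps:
f = -56 (f = 2*(19 - 47) = 2*(-28) = -56)
I = 100 (I = (46 - 56)**2 = (-10)**2 = 100)
x = -15894 (x = -23994 + (-90)**2 = -23994 + 8100 = -15894)
x - I = -15894 - 1*100 = -15894 - 100 = -15994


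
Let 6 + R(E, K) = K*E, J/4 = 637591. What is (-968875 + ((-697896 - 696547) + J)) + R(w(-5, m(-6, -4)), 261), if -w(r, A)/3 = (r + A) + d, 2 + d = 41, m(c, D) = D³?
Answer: 210530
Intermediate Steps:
J = 2550364 (J = 4*637591 = 2550364)
d = 39 (d = -2 + 41 = 39)
w(r, A) = -117 - 3*A - 3*r (w(r, A) = -3*((r + A) + 39) = -3*((A + r) + 39) = -3*(39 + A + r) = -117 - 3*A - 3*r)
R(E, K) = -6 + E*K (R(E, K) = -6 + K*E = -6 + E*K)
(-968875 + ((-697896 - 696547) + J)) + R(w(-5, m(-6, -4)), 261) = (-968875 + ((-697896 - 696547) + 2550364)) + (-6 + (-117 - 3*(-4)³ - 3*(-5))*261) = (-968875 + (-1394443 + 2550364)) + (-6 + (-117 - 3*(-64) + 15)*261) = (-968875 + 1155921) + (-6 + (-117 + 192 + 15)*261) = 187046 + (-6 + 90*261) = 187046 + (-6 + 23490) = 187046 + 23484 = 210530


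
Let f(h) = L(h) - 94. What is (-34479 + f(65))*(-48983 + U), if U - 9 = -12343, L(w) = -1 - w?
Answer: 2123959563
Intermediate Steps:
f(h) = -95 - h (f(h) = (-1 - h) - 94 = -95 - h)
U = -12334 (U = 9 - 12343 = -12334)
(-34479 + f(65))*(-48983 + U) = (-34479 + (-95 - 1*65))*(-48983 - 12334) = (-34479 + (-95 - 65))*(-61317) = (-34479 - 160)*(-61317) = -34639*(-61317) = 2123959563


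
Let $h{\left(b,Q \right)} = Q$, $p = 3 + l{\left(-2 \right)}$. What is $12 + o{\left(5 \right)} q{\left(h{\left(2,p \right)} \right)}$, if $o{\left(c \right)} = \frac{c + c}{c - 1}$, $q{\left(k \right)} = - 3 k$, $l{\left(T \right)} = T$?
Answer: $\frac{9}{2} \approx 4.5$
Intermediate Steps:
$p = 1$ ($p = 3 - 2 = 1$)
$o{\left(c \right)} = \frac{2 c}{-1 + c}$
$12 + o{\left(5 \right)} q{\left(h{\left(2,p \right)} \right)} = 12 + 2 \cdot 5 \frac{1}{-1 + 5} \left(\left(-3\right) 1\right) = 12 + 2 \cdot 5 \cdot \frac{1}{4} \left(-3\right) = 12 + \frac{5}{2} \left(-3\right) = 12 - \frac{15}{2} = \frac{9}{2}$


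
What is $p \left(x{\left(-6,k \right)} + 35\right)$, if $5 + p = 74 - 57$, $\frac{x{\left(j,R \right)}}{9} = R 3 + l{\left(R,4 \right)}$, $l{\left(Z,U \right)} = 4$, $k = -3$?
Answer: $-120$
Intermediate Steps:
$x{\left(j,R \right)} = 36 + 27 R$ ($x{\left(j,R \right)} = 9 \left(R 3 + 4\right) = 9 \left(3 R + 4\right) = 9 \left(4 + 3 R\right) = 36 + 27 R$)
$p = 12$ ($p = -5 + \left(74 - 57\right) = -5 + 17 = 12$)
$p \left(x{\left(-6,k \right)} + 35\right) = 12 \left(\left(36 + 27 \left(-3\right)\right) + 35\right) = 12 \left(\left(36 - 81\right) + 35\right) = 12 \left(-45 + 35\right) = 12 \left(-10\right) = -120$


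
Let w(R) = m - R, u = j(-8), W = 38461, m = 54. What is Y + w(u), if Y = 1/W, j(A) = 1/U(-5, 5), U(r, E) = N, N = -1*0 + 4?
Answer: 8269119/153844 ≈ 53.750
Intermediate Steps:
N = 4 (N = 0 + 4 = 4)
U(r, E) = 4
j(A) = ¼ (j(A) = 1/4 = ¼)
u = ¼ ≈ 0.25000
Y = 1/38461 ≈ 2.6000e-5
w(R) = 54 - R
Y + w(u) = 1/38461 + (54 - 1*¼) = 1/38461 + (54 - ¼) = 1/38461 + 215/4 = 8269119/153844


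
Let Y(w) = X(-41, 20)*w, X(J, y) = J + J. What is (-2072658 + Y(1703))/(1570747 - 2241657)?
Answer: 1106152/335455 ≈ 3.2975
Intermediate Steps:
X(J, y) = 2*J
Y(w) = -82*w (Y(w) = (2*(-41))*w = -82*w)
(-2072658 + Y(1703))/(1570747 - 2241657) = (-2072658 - 82*1703)/(1570747 - 2241657) = (-2072658 - 139646)/(-670910) = -2212304*(-1/670910) = 1106152/335455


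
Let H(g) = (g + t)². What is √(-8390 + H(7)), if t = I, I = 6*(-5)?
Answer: I*√7861 ≈ 88.662*I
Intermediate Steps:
I = -30
t = -30
H(g) = (-30 + g)² (H(g) = (g - 30)² = (-30 + g)²)
√(-8390 + H(7)) = √(-8390 + (-30 + 7)²) = √(-8390 + (-23)²) = √(-8390 + 529) = √(-7861) = I*√7861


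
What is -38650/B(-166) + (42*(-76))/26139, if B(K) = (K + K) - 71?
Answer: 336328658/3511339 ≈ 95.784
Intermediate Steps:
B(K) = -71 + 2*K (B(K) = 2*K - 71 = -71 + 2*K)
-38650/B(-166) + (42*(-76))/26139 = -38650/(-71 + 2*(-166)) + (42*(-76))/26139 = -38650/(-71 - 332) - 3192*1/26139 = -38650/(-403) - 1064/8713 = -38650*(-1/403) - 1064/8713 = 38650/403 - 1064/8713 = 336328658/3511339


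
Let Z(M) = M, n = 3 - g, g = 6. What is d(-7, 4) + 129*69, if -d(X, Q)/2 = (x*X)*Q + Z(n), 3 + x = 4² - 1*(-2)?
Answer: 9747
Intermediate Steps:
n = -3 (n = 3 - 1*6 = 3 - 6 = -3)
x = 15 (x = -3 + (4² - 1*(-2)) = -3 + (16 + 2) = -3 + 18 = 15)
d(X, Q) = 6 - 30*Q*X (d(X, Q) = -2*((15*X)*Q - 3) = -2*(15*Q*X - 3) = -2*(-3 + 15*Q*X) = 6 - 30*Q*X)
d(-7, 4) + 129*69 = (6 - 30*4*(-7)) + 129*69 = (6 + 840) + 8901 = 846 + 8901 = 9747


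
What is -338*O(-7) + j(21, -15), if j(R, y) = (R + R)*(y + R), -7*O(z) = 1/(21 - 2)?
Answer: 33854/133 ≈ 254.54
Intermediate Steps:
O(z) = -1/133 (O(z) = -1/(7*(21 - 2)) = -1/7/19 = -1/7*1/19 = -1/133)
j(R, y) = 2*R*(R + y) (j(R, y) = (2*R)*(R + y) = 2*R*(R + y))
-338*O(-7) + j(21, -15) = -338*(-1/133) + 2*21*(21 - 15) = 338/133 + 2*21*6 = 338/133 + 252 = 33854/133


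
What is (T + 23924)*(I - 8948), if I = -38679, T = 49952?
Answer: -3518492252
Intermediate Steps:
(T + 23924)*(I - 8948) = (49952 + 23924)*(-38679 - 8948) = 73876*(-47627) = -3518492252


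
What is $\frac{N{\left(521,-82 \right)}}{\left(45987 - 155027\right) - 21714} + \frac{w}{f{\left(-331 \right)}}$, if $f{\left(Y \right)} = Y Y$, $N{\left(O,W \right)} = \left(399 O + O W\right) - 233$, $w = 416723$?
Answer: $\frac{18209480389}{7162769497} \approx 2.5422$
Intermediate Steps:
$N{\left(O,W \right)} = -233 + 399 O + O W$
$f{\left(Y \right)} = Y^{2}$
$\frac{N{\left(521,-82 \right)}}{\left(45987 - 155027\right) - 21714} + \frac{w}{f{\left(-331 \right)}} = \frac{-233 + 399 \cdot 521 + 521 \left(-82\right)}{\left(45987 - 155027\right) - 21714} + \frac{416723}{\left(-331\right)^{2}} = \frac{-233 + 207879 - 42722}{-109040 - 21714} + \frac{416723}{109561} = \frac{164924}{-130754} + 416723 \cdot \frac{1}{109561} = 164924 \left(- \frac{1}{130754}\right) + \frac{416723}{109561} = - \frac{82462}{65377} + \frac{416723}{109561} = \frac{18209480389}{7162769497}$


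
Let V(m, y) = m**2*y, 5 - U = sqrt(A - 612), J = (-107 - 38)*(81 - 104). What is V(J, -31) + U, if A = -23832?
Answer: -344788970 - 6*I*sqrt(679) ≈ -3.4479e+8 - 156.35*I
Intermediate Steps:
J = 3335 (J = -145*(-23) = 3335)
U = 5 - 6*I*sqrt(679) (U = 5 - sqrt(-23832 - 612) = 5 - sqrt(-24444) = 5 - 6*I*sqrt(679) ≈ 5.0 - 156.35*I)
V(m, y) = y*m**2
V(J, -31) + U = -31*3335**2 + (5 - 6*I*sqrt(679)) = -31*11122225 + (5 - 6*I*sqrt(679)) = -344788975 + (5 - 6*I*sqrt(679)) = -344788970 - 6*I*sqrt(679)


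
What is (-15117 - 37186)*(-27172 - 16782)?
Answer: 2298926062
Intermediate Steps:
(-15117 - 37186)*(-27172 - 16782) = -52303*(-43954) = 2298926062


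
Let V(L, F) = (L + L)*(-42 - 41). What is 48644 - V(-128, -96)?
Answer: 27396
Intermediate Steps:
V(L, F) = -166*L (V(L, F) = (2*L)*(-83) = -166*L)
48644 - V(-128, -96) = 48644 - (-166)*(-128) = 48644 - 1*21248 = 48644 - 21248 = 27396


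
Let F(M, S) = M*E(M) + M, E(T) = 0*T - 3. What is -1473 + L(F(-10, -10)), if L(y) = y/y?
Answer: -1472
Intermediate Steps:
E(T) = -3 (E(T) = 0 - 3 = -3)
F(M, S) = -2*M (F(M, S) = M*(-3) + M = -3*M + M = -2*M)
L(y) = 1
-1473 + L(F(-10, -10)) = -1473 + 1 = -1472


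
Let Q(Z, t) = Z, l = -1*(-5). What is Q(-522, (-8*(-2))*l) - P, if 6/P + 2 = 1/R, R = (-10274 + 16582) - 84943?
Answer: -81623652/157271 ≈ -519.00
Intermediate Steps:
l = 5
R = -78635 (R = 6308 - 84943 = -78635)
P = -471810/157271 (P = 6/(-2 + 1/(-78635)) = 6/(-2 - 1/78635) = 6/(-157271/78635) = 6*(-78635/157271) = -471810/157271 ≈ -3.0000)
Q(-522, (-8*(-2))*l) - P = -522 - 1*(-471810/157271) = -522 + 471810/157271 = -81623652/157271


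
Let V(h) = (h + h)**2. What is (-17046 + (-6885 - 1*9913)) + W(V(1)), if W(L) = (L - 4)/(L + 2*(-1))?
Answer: -33844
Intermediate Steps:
V(h) = 4*h**2 (V(h) = (2*h)**2 = 4*h**2)
W(L) = (-4 + L)/(-2 + L) (W(L) = (-4 + L)/(L - 2) = (-4 + L)/(-2 + L))
(-17046 + (-6885 - 1*9913)) + W(V(1)) = (-17046 + (-6885 - 1*9913)) + (-4 + 4*1**2)/(-2 + 4*1**2) = (-17046 + (-6885 - 9913)) + (-4 + 4*1)/(-2 + 4*1) = (-17046 - 16798) + (-4 + 4)/(-2 + 4) = -33844 + 0/2 = -33844 + (1/2)*0 = -33844 + 0 = -33844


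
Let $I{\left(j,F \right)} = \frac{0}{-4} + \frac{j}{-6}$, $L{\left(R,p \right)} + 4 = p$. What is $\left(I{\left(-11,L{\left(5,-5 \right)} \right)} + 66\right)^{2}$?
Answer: $\frac{165649}{36} \approx 4601.4$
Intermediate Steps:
$L{\left(R,p \right)} = -4 + p$
$I{\left(j,F \right)} = - \frac{j}{6}$ ($I{\left(j,F \right)} = 0 \left(- \frac{1}{4}\right) + j \left(- \frac{1}{6}\right) = 0 - \frac{j}{6} = - \frac{j}{6}$)
$\left(I{\left(-11,L{\left(5,-5 \right)} \right)} + 66\right)^{2} = \left(\left(- \frac{1}{6}\right) \left(-11\right) + 66\right)^{2} = \left(\frac{11}{6} + 66\right)^{2} = \left(\frac{407}{6}\right)^{2} = \frac{165649}{36}$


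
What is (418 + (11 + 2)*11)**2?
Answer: 314721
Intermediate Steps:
(418 + (11 + 2)*11)**2 = (418 + 13*11)**2 = (418 + 143)**2 = 561**2 = 314721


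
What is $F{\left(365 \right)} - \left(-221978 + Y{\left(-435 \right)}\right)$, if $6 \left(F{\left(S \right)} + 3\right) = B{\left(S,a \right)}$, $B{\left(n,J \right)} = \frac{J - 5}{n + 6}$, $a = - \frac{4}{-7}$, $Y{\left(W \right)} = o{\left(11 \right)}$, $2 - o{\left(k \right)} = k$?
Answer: $\frac{3458954657}{15582} \approx 2.2198 \cdot 10^{5}$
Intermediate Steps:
$o{\left(k \right)} = 2 - k$
$Y{\left(W \right)} = -9$ ($Y{\left(W \right)} = 2 - 11 = -9$)
$a = \frac{4}{7}$ ($a = \left(-4\right) \left(- \frac{1}{7}\right) = \frac{4}{7} \approx 0.57143$)
$B{\left(n,J \right)} = \frac{-5 + J}{6 + n}$
$F{\left(S \right)} = -3 - \frac{31}{42 \left(6 + S\right)}$ ($F{\left(S \right)} = -3 + \frac{\frac{1}{6 + S} \left(-5 + \frac{4}{7}\right)}{6} = -3 + \frac{\frac{1}{6 + S} \left(- \frac{31}{7}\right)}{6} = -3 + \frac{\left(- \frac{31}{7}\right) \frac{1}{6 + S}}{6} = -3 - \frac{31}{42 \left(6 + S\right)}$)
$F{\left(365 \right)} - \left(-221978 + Y{\left(-435 \right)}\right) = \frac{-787 - 45990}{42 \left(6 + 365\right)} + \left(221978 - -9\right) = \frac{-787 - 45990}{42 \cdot 371} + \left(221978 + 9\right) = \frac{1}{42} \cdot \frac{1}{371} \left(-46777\right) + 221987 = - \frac{46777}{15582} + 221987 = \frac{3458954657}{15582}$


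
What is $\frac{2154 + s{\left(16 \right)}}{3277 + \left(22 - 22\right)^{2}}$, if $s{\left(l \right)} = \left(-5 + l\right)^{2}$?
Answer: $\frac{2275}{3277} \approx 0.69423$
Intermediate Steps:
$\frac{2154 + s{\left(16 \right)}}{3277 + \left(22 - 22\right)^{2}} = \frac{2154 + \left(-5 + 16\right)^{2}}{3277 + \left(22 - 22\right)^{2}} = \frac{2154 + 11^{2}}{3277 + \left(22 - 22\right)^{2}} = \frac{2154 + 121}{3277 + 0^{2}} = \frac{2275}{3277 + 0} = \frac{2275}{3277}$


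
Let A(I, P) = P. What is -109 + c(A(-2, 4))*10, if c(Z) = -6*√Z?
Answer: -229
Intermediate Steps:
-109 + c(A(-2, 4))*10 = -109 - 6*√4*10 = -109 - 6*2*10 = -109 - 12*10 = -109 - 120 = -229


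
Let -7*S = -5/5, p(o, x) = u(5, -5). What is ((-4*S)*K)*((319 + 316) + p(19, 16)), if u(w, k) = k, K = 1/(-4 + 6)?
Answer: -180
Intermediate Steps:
K = 1/2 ≈ 0.50000
p(o, x) = -5
S = 1/7 (S = -(-5)/(7*5) = -1/7*(-1) = 1/7 ≈ 0.14286)
((-4*S)*K)*((319 + 316) + p(19, 16)) = (-4*1/7*(1/2))*((319 + 316) - 5) = (-4/7*1/2)*(635 - 5) = -2/7*630 = -180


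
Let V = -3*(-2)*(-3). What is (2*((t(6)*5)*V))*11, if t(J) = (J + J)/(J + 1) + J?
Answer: -106920/7 ≈ -15274.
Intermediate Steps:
t(J) = J + 2*J/(1 + J) (t(J) = (2*J)/(1 + J) + J = 2*J/(1 + J) + J = J + 2*J/(1 + J))
V = -18 (V = 6*(-3) = -18)
(2*((t(6)*5)*V))*11 = (2*(((6*(3 + 6)/(1 + 6))*5)*(-18)))*11 = (2*(((6*9/7)*5)*(-18)))*11 = (2*(((6*(1/7)*9)*5)*(-18)))*11 = (2*(((54/7)*5)*(-18)))*11 = (2*((270/7)*(-18)))*11 = (2*(-4860/7))*11 = -9720/7*11 = -106920/7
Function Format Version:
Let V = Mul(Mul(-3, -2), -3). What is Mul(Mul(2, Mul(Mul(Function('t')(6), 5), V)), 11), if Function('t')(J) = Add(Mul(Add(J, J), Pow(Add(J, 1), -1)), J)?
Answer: Rational(-106920, 7) ≈ -15274.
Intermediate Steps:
Function('t')(J) = Add(J, Mul(2, J, Pow(Add(1, J), -1))) (Function('t')(J) = Add(Mul(Mul(2, J), Pow(Add(1, J), -1)), J) = Add(Mul(2, J, Pow(Add(1, J), -1)), J) = Add(J, Mul(2, J, Pow(Add(1, J), -1))))
V = -18 (V = Mul(6, -3) = -18)
Mul(Mul(2, Mul(Mul(Function('t')(6), 5), V)), 11) = Mul(Mul(2, Mul(Mul(Mul(6, Pow(Add(1, 6), -1), Add(3, 6)), 5), -18)), 11) = Mul(Mul(2, Mul(Mul(Mul(6, Pow(7, -1), 9), 5), -18)), 11) = Mul(Mul(2, Mul(Mul(Mul(6, Rational(1, 7), 9), 5), -18)), 11) = Mul(Mul(2, Mul(Mul(Rational(54, 7), 5), -18)), 11) = Mul(Mul(2, Mul(Rational(270, 7), -18)), 11) = Mul(Mul(2, Rational(-4860, 7)), 11) = Mul(Rational(-9720, 7), 11) = Rational(-106920, 7)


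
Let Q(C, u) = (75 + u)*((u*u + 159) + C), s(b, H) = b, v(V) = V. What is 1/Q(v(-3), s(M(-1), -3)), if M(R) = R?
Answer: 1/11618 ≈ 8.6073e-5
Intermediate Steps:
Q(C, u) = (75 + u)*(159 + C + u**2) (Q(C, u) = (75 + u)*((u**2 + 159) + C) = (75 + u)*((159 + u**2) + C) = (75 + u)*(159 + C + u**2))
1/Q(v(-3), s(M(-1), -3)) = 1/(11925 + (-1)**3 + 75*(-3) + 75*(-1)**2 + 159*(-1) - 3*(-1)) = 1/(11925 - 1 - 225 + 75*1 - 159 + 3) = 1/(11925 - 1 - 225 + 75 - 159 + 3) = 1/11618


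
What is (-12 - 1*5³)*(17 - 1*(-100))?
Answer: -16029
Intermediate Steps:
(-12 - 1*5³)*(17 - 1*(-100)) = (-12 - 1*125)*(17 + 100) = (-12 - 125)*117 = -137*117 = -16029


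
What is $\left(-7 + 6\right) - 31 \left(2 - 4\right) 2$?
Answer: $123$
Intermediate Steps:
$\left(-7 + 6\right) - 31 \left(2 - 4\right) 2 = -1 - 31 \left(\left(-2\right) 2\right) = -1 - -124 = -1 + 124 = 123$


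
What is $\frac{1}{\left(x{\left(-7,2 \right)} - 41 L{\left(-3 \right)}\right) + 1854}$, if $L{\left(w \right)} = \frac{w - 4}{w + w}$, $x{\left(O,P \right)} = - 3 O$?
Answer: $\frac{6}{10963} \approx 0.0005473$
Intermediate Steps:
$L{\left(w \right)} = \frac{-4 + w}{2 w}$
$\frac{1}{\left(x{\left(-7,2 \right)} - 41 L{\left(-3 \right)}\right) + 1854} = \frac{1}{\left(\left(-3\right) \left(-7\right) - 41 \frac{-4 - 3}{2 \left(-3\right)}\right) + 1854} = \frac{1}{\left(21 - 41 \cdot \frac{1}{2} \left(- \frac{1}{3}\right) \left(-7\right)\right) + 1854} = \frac{1}{\left(21 - \frac{287}{6}\right) + 1854} = \frac{1}{- \frac{161}{6} + 1854} = \frac{1}{\frac{10963}{6}} = \frac{6}{10963}$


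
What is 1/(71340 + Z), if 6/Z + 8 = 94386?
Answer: 47189/3366463263 ≈ 1.4017e-5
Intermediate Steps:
Z = 3/47189 (Z = 6/(-8 + 94386) = 6/94378 = 6*(1/94378) = 3/47189 ≈ 6.3574e-5)
1/(71340 + Z) = 1/(71340 + 3/47189) = 1/(3366463263/47189) = 47189/3366463263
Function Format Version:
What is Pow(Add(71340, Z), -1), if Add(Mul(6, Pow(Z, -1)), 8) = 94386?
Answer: Rational(47189, 3366463263) ≈ 1.4017e-5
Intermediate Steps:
Z = Rational(3, 47189) (Z = Mul(6, Pow(Add(-8, 94386), -1)) = Mul(6, Pow(94378, -1)) = Mul(6, Rational(1, 94378)) = Rational(3, 47189) ≈ 6.3574e-5)
Pow(Add(71340, Z), -1) = Pow(Add(71340, Rational(3, 47189)), -1) = Pow(Rational(3366463263, 47189), -1) = Rational(47189, 3366463263)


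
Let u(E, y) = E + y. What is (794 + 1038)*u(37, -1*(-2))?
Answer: 71448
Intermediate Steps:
(794 + 1038)*u(37, -1*(-2)) = (794 + 1038)*(37 - 1*(-2)) = 1832*(37 + 2) = 1832*39 = 71448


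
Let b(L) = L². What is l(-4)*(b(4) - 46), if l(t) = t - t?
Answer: 0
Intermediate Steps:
l(t) = 0
l(-4)*(b(4) - 46) = 0*(4² - 46) = 0*(16 - 46) = 0*(-30) = 0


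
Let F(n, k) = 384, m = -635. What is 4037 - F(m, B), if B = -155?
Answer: 3653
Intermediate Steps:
4037 - F(m, B) = 4037 - 1*384 = 4037 - 384 = 3653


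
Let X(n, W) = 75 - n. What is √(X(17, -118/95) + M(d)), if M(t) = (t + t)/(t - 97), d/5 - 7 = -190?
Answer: √15313078/506 ≈ 7.7336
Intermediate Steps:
d = -915 (d = 35 + 5*(-190) = 35 - 950 = -915)
M(t) = 2*t/(-97 + t) (M(t) = (2*t)/(-97 + t) = 2*t/(-97 + t))
√(X(17, -118/95) + M(d)) = √((75 - 1*17) + 2*(-915)/(-97 - 915)) = √((75 - 17) + 2*(-915)/(-1012)) = √(58 + 2*(-915)*(-1/1012)) = √(58 + 915/506) = √(30263/506) = √15313078/506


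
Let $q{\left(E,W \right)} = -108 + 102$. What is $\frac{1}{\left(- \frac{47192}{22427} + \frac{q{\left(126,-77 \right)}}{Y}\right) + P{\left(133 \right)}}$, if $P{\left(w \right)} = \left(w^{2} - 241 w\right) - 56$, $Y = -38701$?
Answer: $- \frac{867947327}{12517626698370} \approx -6.9338 \cdot 10^{-5}$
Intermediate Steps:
$q{\left(E,W \right)} = -6$
$P{\left(w \right)} = -56 + w^{2} - 241 w$
$\frac{1}{\left(- \frac{47192}{22427} + \frac{q{\left(126,-77 \right)}}{Y}\right) + P{\left(133 \right)}} = \frac{1}{\left(- \frac{47192}{22427} - \frac{6}{-38701}\right) - \left(32109 - 17689\right)} = \frac{1}{\left(\left(-47192\right) \frac{1}{22427} - - \frac{6}{38701}\right) - 14420} = \frac{1}{\left(- \frac{47192}{22427} + \frac{6}{38701}\right) - 14420} = \frac{1}{- \frac{1826243030}{867947327} - 14420} = \frac{1}{- \frac{12517626698370}{867947327}} = - \frac{867947327}{12517626698370}$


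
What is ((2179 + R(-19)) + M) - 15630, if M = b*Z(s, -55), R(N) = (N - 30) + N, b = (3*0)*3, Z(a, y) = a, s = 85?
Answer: -13519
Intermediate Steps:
b = 0 (b = 0*3 = 0)
R(N) = -30 + 2*N (R(N) = (-30 + N) + N = -30 + 2*N)
M = 0 (M = 0*85 = 0)
((2179 + R(-19)) + M) - 15630 = ((2179 + (-30 + 2*(-19))) + 0) - 15630 = ((2179 + (-30 - 38)) + 0) - 15630 = ((2179 - 68) + 0) - 15630 = (2111 + 0) - 15630 = 2111 - 15630 = -13519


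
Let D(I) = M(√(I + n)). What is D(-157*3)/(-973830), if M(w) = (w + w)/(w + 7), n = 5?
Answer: -√466/(-3408405*I + 486915*√466) ≈ -1.8583e-6 - 6.026e-7*I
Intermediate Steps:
M(w) = 2*w/(7 + w) (M(w) = (2*w)/(7 + w) = 2*w/(7 + w))
D(I) = 2*√(5 + I)/(7 + √(5 + I)) (D(I) = 2*√(I + 5)/(7 + √(I + 5)) = 2*√(5 + I)/(7 + √(5 + I)))
D(-157*3)/(-973830) = (2*√(5 - 157*3)/(7 + √(5 - 157*3)))/(-973830) = (2*√(5 - 471)/(7 + √(5 - 471)))*(-1/973830) = (2*√(-466)/(7 + √(-466)))*(-1/973830) = (2*(I*√466)/(7 + I*√466))*(-1/973830) = (2*I*√466/(7 + I*√466))*(-1/973830) = -I*√466/(486915*(7 + I*√466))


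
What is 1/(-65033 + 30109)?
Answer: -1/34924 ≈ -2.8634e-5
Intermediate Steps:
1/(-65033 + 30109) = 1/(-34924) = -1/34924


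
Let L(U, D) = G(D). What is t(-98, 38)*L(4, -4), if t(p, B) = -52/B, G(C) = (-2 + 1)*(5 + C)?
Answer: 26/19 ≈ 1.3684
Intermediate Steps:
G(C) = -5 - C (G(C) = -(5 + C) = -5 - C)
L(U, D) = -5 - D
t(-98, 38)*L(4, -4) = (-52/38)*(-5 - 1*(-4)) = (-52*1/38)*(-5 + 4) = -26/19*(-1) = 26/19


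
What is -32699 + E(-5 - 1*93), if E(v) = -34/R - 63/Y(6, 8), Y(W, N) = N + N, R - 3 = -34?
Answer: -16220113/496 ≈ -32702.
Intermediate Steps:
R = -31 (R = 3 - 34 = -31)
Y(W, N) = 2*N
E(v) = -1409/496 (E(v) = -34/(-31) - 63/(2*8) = -34*(-1/31) - 63/16 = 34/31 - 63*1/16 = 34/31 - 63/16 = -1409/496)
-32699 + E(-5 - 1*93) = -32699 - 1409/496 = -16220113/496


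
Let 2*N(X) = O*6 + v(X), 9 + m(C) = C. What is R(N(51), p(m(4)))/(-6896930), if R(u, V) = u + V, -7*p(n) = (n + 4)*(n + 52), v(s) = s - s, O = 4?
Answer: -131/48278510 ≈ -2.7134e-6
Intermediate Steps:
m(C) = -9 + C
v(s) = 0
p(n) = -(4 + n)*(52 + n)/7 (p(n) = -(n + 4)*(n + 52)/7 = -(4 + n)*(52 + n)/7)
N(X) = 12 (N(X) = (4*6 + 0)/2 = (24 + 0)/2 = (1/2)*24 = 12)
R(u, V) = V + u
R(N(51), p(m(4)))/(-6896930) = ((-208/7 - 8*(-9 + 4) - (-9 + 4)**2/7) + 12)/(-6896930) = ((-208/7 - 8*(-5) - 1/7*(-5)**2) + 12)*(-1/6896930) = ((-208/7 + 40 - 1/7*25) + 12)*(-1/6896930) = ((-208/7 + 40 - 25/7) + 12)*(-1/6896930) = (47/7 + 12)*(-1/6896930) = (131/7)*(-1/6896930) = -131/48278510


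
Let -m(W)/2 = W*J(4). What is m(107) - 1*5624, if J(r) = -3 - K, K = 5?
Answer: -3912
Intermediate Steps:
J(r) = -8 (J(r) = -3 - 1*5 = -3 - 5 = -8)
m(W) = 16*W (m(W) = -2*W*(-8) = -(-16)*W = 16*W)
m(107) - 1*5624 = 16*107 - 1*5624 = 1712 - 5624 = -3912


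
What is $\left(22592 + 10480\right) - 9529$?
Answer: $23543$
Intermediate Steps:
$\left(22592 + 10480\right) - 9529 = 33072 - 9529 = 23543$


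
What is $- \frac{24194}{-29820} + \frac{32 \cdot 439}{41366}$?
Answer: $\frac{354930091}{308383530} \approx 1.1509$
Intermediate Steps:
$- \frac{24194}{-29820} + \frac{32 \cdot 439}{41366} = \left(-24194\right) \left(- \frac{1}{29820}\right) + 14048 \cdot \frac{1}{41366} = \frac{12097}{14910} + \frac{7024}{20683} = \frac{354930091}{308383530}$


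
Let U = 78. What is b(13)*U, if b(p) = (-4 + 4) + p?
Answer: 1014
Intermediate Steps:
b(p) = p (b(p) = 0 + p = p)
b(13)*U = 13*78 = 1014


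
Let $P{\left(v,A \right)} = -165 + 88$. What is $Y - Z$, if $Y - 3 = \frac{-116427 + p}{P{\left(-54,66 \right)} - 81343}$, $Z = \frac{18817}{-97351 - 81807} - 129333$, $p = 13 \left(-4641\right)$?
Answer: $\frac{31444386156553}{243117406} \approx 1.2934 \cdot 10^{5}$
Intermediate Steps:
$P{\left(v,A \right)} = -77$
$p = -60333$
$Z = - \frac{23171060431}{179158}$ ($Z = \frac{18817}{-97351 - 81807} - 129333 = \frac{18817}{-179158} - 129333 = 18817 \left(- \frac{1}{179158}\right) - 129333 = - \frac{18817}{179158} - 129333 = - \frac{23171060431}{179158} \approx -1.2933 \cdot 10^{5}$)
$Y = \frac{7017}{1357}$ ($Y = 3 + \frac{-116427 - 60333}{-77 - 81343} = 3 - \frac{176760}{-81420} = 3 - - \frac{2946}{1357} = 3 + \frac{2946}{1357} = \frac{7017}{1357} \approx 5.171$)
$Y - Z = \frac{7017}{1357} - - \frac{23171060431}{179158} = \frac{7017}{1357} + \frac{23171060431}{179158} = \frac{31444386156553}{243117406}$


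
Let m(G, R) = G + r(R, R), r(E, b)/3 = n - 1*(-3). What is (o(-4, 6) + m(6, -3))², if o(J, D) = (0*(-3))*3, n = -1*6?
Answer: 9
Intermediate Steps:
n = -6
r(E, b) = -9 (r(E, b) = 3*(-6 - 1*(-3)) = 3*(-6 + 3) = 3*(-3) = -9)
m(G, R) = -9 + G (m(G, R) = G - 9 = -9 + G)
o(J, D) = 0 (o(J, D) = 0*3 = 0)
(o(-4, 6) + m(6, -3))² = (0 + (-9 + 6))² = (0 - 3)² = (-3)² = 9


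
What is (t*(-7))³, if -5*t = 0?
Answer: 0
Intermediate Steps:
t = 0 (t = -⅕*0 = 0)
(t*(-7))³ = (0*(-7))³ = 0³ = 0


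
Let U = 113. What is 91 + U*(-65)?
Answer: -7254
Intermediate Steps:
91 + U*(-65) = 91 + 113*(-65) = 91 - 7345 = -7254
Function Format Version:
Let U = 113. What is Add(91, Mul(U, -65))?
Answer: -7254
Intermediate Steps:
Add(91, Mul(U, -65)) = Add(91, Mul(113, -65)) = Add(91, -7345) = -7254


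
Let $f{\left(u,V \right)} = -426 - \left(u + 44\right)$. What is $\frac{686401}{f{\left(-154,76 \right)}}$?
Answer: $- \frac{686401}{316} \approx -2172.2$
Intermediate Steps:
$f{\left(u,V \right)} = -470 - u$ ($f{\left(u,V \right)} = -426 - \left(44 + u\right) = -470 - u$)
$\frac{686401}{f{\left(-154,76 \right)}} = \frac{686401}{-470 - -154} = \frac{686401}{-470 + 154} = \frac{686401}{-316} = 686401 \left(- \frac{1}{316}\right) = - \frac{686401}{316}$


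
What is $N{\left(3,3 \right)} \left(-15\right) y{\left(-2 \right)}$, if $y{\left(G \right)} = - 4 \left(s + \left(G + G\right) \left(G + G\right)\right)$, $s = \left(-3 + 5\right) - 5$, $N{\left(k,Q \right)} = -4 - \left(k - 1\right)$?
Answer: $-4680$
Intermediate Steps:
$N{\left(k,Q \right)} = -3 - k$ ($N{\left(k,Q \right)} = -4 - \left(-1 + k\right) = -3 - k$)
$s = -3$ ($s = 2 - 5 = -3$)
$y{\left(G \right)} = 12 - 16 G^{2}$ ($y{\left(G \right)} = - 4 \left(-3 + \left(G + G\right) \left(G + G\right)\right) = - 4 \left(-3 + 2 G 2 G\right) = - 4 \left(-3 + 4 G^{2}\right) = 12 - 16 G^{2}$)
$N{\left(3,3 \right)} \left(-15\right) y{\left(-2 \right)} = \left(-3 - 3\right) \left(-15\right) \left(12 - 16 \left(-2\right)^{2}\right) = \left(-3 - 3\right) \left(-15\right) \left(12 - 64\right) = \left(-6\right) \left(-15\right) \left(12 - 64\right) = 90 \left(-52\right) = -4680$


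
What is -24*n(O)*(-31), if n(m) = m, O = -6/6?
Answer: -744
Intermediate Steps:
O = -1 (O = -6*⅙ = -1)
-24*n(O)*(-31) = -24*(-1)*(-31) = 24*(-31) = -744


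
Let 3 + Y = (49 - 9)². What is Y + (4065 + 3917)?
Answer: 9579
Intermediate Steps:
Y = 1597 (Y = -3 + (49 - 9)² = -3 + 40² = -3 + 1600 = 1597)
Y + (4065 + 3917) = 1597 + (4065 + 3917) = 1597 + 7982 = 9579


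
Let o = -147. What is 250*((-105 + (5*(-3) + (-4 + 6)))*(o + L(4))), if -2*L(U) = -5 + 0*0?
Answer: 4262750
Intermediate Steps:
L(U) = 5/2 (L(U) = -(-5 + 0*0)/2 = -(-5 + 0)/2 = -1/2*(-5) = 5/2)
250*((-105 + (5*(-3) + (-4 + 6)))*(o + L(4))) = 250*((-105 + (5*(-3) + (-4 + 6)))*(-147 + 5/2)) = 250*((-105 + (-15 + 2))*(-289/2)) = 250*((-105 - 13)*(-289/2)) = 250*(-118*(-289/2)) = 250*17051 = 4262750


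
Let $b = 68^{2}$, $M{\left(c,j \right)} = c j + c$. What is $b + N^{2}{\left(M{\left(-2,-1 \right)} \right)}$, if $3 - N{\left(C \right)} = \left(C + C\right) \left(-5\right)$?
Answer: $4633$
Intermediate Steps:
$M{\left(c,j \right)} = c + c j$
$N{\left(C \right)} = 3 + 10 C$ ($N{\left(C \right)} = 3 - \left(C + C\right) \left(-5\right) = 3 - 2 C \left(-5\right) = 3 - - 10 C = 3 + 10 C$)
$b = 4624$
$b + N^{2}{\left(M{\left(-2,-1 \right)} \right)} = 4624 + \left(3 + 10 \left(- 2 \left(1 - 1\right)\right)\right)^{2} = 4624 + \left(3 + 10 \left(\left(-2\right) 0\right)\right)^{2} = 4624 + \left(3 + 10 \cdot 0\right)^{2} = 4624 + \left(3 + 0\right)^{2} = 4624 + 3^{2} = 4624 + 9 = 4633$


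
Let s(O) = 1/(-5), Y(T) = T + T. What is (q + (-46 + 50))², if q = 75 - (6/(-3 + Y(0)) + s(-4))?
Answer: 164836/25 ≈ 6593.4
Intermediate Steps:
Y(T) = 2*T
s(O) = -⅕
q = 386/5 (q = 75 - (6/(-3 + 2*0) - ⅕) = 75 - (6/(-3 + 0) - ⅕) = 75 - (6/(-3) - ⅕) = 75 - (6*(-⅓) - ⅕) = 75 - (-2 - ⅕) = 75 - 1*(-11/5) = 75 + 11/5 = 386/5 ≈ 77.200)
(q + (-46 + 50))² = (386/5 + (-46 + 50))² = (386/5 + 4)² = (406/5)² = 164836/25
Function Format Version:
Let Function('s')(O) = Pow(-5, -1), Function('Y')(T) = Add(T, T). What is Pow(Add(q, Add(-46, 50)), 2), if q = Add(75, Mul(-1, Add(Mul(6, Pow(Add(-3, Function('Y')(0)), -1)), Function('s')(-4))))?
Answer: Rational(164836, 25) ≈ 6593.4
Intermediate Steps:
Function('Y')(T) = Mul(2, T)
Function('s')(O) = Rational(-1, 5)
q = Rational(386, 5) (q = Add(75, Mul(-1, Add(Mul(6, Pow(Add(-3, Mul(2, 0)), -1)), Rational(-1, 5)))) = Add(75, Mul(-1, Add(Mul(6, Pow(Add(-3, 0), -1)), Rational(-1, 5)))) = Add(75, Mul(-1, Add(Mul(6, Pow(-3, -1)), Rational(-1, 5)))) = Add(75, Mul(-1, Add(Mul(6, Rational(-1, 3)), Rational(-1, 5)))) = Add(75, Mul(-1, Add(-2, Rational(-1, 5)))) = Add(75, Mul(-1, Rational(-11, 5))) = Add(75, Rational(11, 5)) = Rational(386, 5) ≈ 77.200)
Pow(Add(q, Add(-46, 50)), 2) = Pow(Add(Rational(386, 5), Add(-46, 50)), 2) = Pow(Add(Rational(386, 5), 4), 2) = Pow(Rational(406, 5), 2) = Rational(164836, 25)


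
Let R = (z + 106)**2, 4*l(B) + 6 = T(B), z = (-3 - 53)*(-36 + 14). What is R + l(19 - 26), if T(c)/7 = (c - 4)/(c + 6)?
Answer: 7161047/4 ≈ 1.7903e+6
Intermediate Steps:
z = 1232 (z = -56*(-22) = 1232)
T(c) = 7*(-4 + c)/(6 + c) (T(c) = 7*((c - 4)/(c + 6)) = 7*((-4 + c)/(6 + c)) = 7*(-4 + c)/(6 + c))
l(B) = -3/2 + 7*(-4 + B)/(4*(6 + B)) (l(B) = -3/2 + (7*(-4 + B)/(6 + B))/4 = -3/2 + 7*(-4 + B)/(4*(6 + B)))
R = 1790244 (R = (1232 + 106)**2 = 1338**2 = 1790244)
R + l(19 - 26) = 1790244 + (-64 + (19 - 26))/(4*(6 + (19 - 26))) = 1790244 + (-64 - 7)/(4*(6 - 7)) = 1790244 + (1/4)*(-71)/(-1) = 1790244 + (1/4)*(-1)*(-71) = 1790244 + 71/4 = 7161047/4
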